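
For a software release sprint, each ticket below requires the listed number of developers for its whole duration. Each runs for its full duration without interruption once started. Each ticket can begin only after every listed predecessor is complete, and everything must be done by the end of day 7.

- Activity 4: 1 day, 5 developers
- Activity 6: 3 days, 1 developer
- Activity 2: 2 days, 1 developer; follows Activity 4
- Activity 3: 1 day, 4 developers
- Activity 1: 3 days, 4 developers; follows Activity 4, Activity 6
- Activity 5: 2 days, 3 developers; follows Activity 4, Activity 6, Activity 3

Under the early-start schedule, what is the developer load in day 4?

At early start, day 4 has: Activity 1, Activity 5.
Demand: 4 + 3 = 7.

7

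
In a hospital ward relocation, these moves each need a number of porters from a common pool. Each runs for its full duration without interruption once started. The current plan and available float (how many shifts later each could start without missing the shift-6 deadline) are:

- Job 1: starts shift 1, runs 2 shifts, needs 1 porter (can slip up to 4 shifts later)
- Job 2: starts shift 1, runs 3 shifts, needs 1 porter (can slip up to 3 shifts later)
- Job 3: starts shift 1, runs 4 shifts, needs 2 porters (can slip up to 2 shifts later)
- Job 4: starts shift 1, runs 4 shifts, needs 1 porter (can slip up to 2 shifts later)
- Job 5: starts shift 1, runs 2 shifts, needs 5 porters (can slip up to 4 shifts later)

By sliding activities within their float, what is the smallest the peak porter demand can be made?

Early-start (Job 1@1, Job 2@1, Job 3@1, Job 4@1, Job 5@1) gives peak 10: s1:10  s2:10  s3:4  s4:3  s5:0  s6:0.
Shift Job 5→5.
Schedule Job 1@1, Job 2@1, Job 3@1, Job 4@1, Job 5@5: s1:5  s2:5  s3:4  s4:3  s5:5  s6:5 — peak 5.
Total porter-shifts = 27 over 6 shifts ⇒ peak ≥ ⌈27/6⌉ = 5, so 5 is optimal.

5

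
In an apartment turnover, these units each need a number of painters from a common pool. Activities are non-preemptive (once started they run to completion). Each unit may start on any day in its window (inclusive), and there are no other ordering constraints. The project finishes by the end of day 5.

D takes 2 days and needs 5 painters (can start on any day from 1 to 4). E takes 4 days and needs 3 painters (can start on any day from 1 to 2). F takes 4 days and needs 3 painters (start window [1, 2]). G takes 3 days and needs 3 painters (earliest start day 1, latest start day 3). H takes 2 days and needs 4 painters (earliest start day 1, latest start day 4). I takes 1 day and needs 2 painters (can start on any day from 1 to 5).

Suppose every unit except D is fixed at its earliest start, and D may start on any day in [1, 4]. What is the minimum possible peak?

D@1: d1:20  d2:18  d3:9  d4:6  d5:0 → peak 20
D@2: d1:15  d2:18  d3:14  d4:6  d5:0 → peak 18
D@3: d1:15  d2:13  d3:14  d4:11  d5:0 → peak 15
D@4: d1:15  d2:13  d3:9  d4:11  d5:5 → peak 15
Best is D@3, peak 15.

15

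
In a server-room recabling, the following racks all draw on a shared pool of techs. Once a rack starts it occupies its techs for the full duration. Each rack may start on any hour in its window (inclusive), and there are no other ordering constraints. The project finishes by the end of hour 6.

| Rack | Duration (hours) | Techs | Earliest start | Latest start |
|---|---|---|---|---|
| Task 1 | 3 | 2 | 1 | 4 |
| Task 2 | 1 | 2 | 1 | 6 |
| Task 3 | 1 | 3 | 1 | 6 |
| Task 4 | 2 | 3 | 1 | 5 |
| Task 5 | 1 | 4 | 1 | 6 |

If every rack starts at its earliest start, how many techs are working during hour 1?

14

At early start, hour 1 has: Task 1, Task 2, Task 3, Task 4, Task 5.
Demand: 2 + 2 + 3 + 3 + 4 = 14.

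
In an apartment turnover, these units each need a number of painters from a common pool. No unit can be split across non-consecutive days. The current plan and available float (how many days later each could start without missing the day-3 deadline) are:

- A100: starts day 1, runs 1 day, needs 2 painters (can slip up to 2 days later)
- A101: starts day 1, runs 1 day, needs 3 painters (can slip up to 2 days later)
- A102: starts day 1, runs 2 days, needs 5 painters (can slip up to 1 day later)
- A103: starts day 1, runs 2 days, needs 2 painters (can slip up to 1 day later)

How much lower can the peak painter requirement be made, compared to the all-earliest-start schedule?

Early-start peak: d1:12  d2:7  d3:0 ⇒ 12.
Leveled (A100@1, A101@1, A102@2, A103@1): d1:7  d2:7  d3:5 ⇒ 7.
Reduction 12 − 7 = 5.

5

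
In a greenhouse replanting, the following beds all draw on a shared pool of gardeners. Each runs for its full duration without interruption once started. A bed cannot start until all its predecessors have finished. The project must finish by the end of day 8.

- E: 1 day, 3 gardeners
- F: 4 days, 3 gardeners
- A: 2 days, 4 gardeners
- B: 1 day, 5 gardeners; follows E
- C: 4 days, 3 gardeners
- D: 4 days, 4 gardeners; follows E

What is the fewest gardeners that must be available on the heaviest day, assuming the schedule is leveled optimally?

8

Early-start (E@1, F@1, A@1, B@2, C@1, D@2) gives peak 19: d1:13  d2:19  d3:10  d4:10  d5:4  d6:0  d7:0  d8:0.
Shift A→2, B→4, C→5, D→5.
Schedule E@1, F@1, A@2, B@4, C@5, D@5: d1:6  d2:7  d3:7  d4:8  d5:7  d6:7  d7:7  d8:7 — peak 8.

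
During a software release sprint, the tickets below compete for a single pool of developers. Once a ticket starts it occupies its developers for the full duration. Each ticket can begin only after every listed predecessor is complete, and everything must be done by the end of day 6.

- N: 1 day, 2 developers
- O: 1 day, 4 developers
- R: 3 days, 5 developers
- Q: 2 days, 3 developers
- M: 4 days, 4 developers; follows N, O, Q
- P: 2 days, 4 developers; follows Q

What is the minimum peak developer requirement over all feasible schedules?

9

Early-start (N@1, O@1, R@1, Q@1, M@3, P@3) gives peak 14: d1:14  d2:8  d3:13  d4:8  d5:4  d6:4.
Shift R→2, P→5.
Schedule N@1, O@1, R@2, Q@1, M@3, P@5: d1:9  d2:8  d3:9  d4:9  d5:8  d6:8 — peak 9.
Total developer-days = 51 over 6 days ⇒ peak ≥ ⌈51/6⌉ = 9, so 9 is optimal.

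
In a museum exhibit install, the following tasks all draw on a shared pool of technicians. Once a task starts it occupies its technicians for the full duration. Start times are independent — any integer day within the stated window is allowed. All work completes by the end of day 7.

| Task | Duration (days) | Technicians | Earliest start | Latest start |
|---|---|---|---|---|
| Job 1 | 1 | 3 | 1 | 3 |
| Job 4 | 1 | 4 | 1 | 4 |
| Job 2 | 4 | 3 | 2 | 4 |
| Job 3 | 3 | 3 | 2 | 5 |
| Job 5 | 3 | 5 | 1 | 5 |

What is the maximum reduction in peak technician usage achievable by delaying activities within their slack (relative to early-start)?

Early-start peak: d1:12  d2:11  d3:11  d4:6  d5:3  d6:0  d7:0 ⇒ 12.
Leveled (Job 1@1, Job 4@1, Job 2@2, Job 3@2, Job 5@5): d1:7  d2:6  d3:6  d4:6  d5:8  d6:5  d7:5 ⇒ 8.
Reduction 12 − 8 = 4.

4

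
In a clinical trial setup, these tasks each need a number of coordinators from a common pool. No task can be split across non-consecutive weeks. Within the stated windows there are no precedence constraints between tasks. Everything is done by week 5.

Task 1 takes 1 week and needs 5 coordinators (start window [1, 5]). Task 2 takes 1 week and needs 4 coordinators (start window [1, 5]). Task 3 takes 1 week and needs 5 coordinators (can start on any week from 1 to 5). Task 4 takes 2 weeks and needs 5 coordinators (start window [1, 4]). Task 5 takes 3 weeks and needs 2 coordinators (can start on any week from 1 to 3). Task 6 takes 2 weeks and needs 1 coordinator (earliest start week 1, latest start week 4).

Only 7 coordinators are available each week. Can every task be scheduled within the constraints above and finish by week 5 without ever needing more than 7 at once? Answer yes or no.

Schedule Task 1@1, Task 2@2, Task 3@3, Task 4@4, Task 5@1, Task 6@4: w1:7  w2:6  w3:7  w4:6  w5:6 — peak 7 ≤ 7.

yes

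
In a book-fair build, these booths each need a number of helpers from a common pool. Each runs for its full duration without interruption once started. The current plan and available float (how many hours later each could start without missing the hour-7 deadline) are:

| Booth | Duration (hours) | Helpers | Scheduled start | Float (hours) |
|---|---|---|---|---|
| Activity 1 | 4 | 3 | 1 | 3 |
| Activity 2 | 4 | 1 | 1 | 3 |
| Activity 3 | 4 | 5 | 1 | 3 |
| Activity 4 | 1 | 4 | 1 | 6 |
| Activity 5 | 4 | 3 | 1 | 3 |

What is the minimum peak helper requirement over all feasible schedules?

Early-start (Activity 1@1, Activity 2@1, Activity 3@1, Activity 4@1, Activity 5@1) gives peak 16: h1:16  h2:12  h3:12  h4:12  h5:0  h6:0  h7:0.
Shift Activity 4→5.
Schedule Activity 1@1, Activity 2@1, Activity 3@1, Activity 4@5, Activity 5@1: h1:12  h2:12  h3:12  h4:12  h5:4  h6:0  h7:0 — peak 12.

12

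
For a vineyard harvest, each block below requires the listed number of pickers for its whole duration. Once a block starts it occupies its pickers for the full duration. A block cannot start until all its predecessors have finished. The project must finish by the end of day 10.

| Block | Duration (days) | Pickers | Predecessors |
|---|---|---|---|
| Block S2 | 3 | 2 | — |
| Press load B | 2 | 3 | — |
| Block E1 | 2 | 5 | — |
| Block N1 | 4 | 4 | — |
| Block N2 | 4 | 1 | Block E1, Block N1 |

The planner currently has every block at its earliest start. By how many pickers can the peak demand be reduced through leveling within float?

Early-start peak: d1:14  d2:14  d3:6  d4:4  d5:1  d6:1  d7:1  d8:1  d9:0  d10:0 ⇒ 14.
Leveled (Block S2@1, Press load B@7, Block E1@5, Block N1@1, Block N2@7): d1:6  d2:6  d3:6  d4:4  d5:5  d6:5  d7:4  d8:4  d9:1  d10:1 ⇒ 6.
Reduction 14 − 6 = 8.

8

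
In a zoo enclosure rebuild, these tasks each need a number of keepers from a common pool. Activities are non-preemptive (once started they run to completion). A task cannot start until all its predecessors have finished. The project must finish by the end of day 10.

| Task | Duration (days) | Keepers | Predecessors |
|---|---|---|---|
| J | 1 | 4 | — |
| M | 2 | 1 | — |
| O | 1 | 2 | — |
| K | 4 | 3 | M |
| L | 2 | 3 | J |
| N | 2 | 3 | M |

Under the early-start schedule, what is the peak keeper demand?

Early-start schedule: J@1, M@1, O@1, K@3, L@2, N@3.
Load per day: day 1: 7, day 2: 4, day 3: 9, day 4: 6, day 5: 3, day 6: 3, day 7: 0, day 8: 0, day 9: 0, day 10: 0.
Peak is 9.

9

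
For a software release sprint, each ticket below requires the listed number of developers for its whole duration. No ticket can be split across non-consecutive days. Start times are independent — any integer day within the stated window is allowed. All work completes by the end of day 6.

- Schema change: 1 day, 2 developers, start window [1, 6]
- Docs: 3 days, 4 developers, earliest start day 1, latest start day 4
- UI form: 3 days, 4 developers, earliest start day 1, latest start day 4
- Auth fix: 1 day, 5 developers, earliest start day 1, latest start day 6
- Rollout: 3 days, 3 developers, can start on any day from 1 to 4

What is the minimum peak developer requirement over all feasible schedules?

8

Early-start (Schema change@1, Docs@1, UI form@1, Auth fix@1, Rollout@1) gives peak 18: d1:18  d2:11  d3:11  d4:0  d5:0  d6:0.
Shift UI form→2, Auth fix→5, Rollout→4.
Schedule Schema change@1, Docs@1, UI form@2, Auth fix@5, Rollout@4: d1:6  d2:8  d3:8  d4:7  d5:8  d6:3 — peak 8.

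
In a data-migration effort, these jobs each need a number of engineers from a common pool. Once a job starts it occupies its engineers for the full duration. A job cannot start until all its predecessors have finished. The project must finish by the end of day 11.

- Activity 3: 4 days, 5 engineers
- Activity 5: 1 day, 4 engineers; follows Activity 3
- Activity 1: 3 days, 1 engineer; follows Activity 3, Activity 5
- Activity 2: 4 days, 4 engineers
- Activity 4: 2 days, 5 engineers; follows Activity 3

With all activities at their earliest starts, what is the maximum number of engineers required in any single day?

Early-start schedule: Activity 3@1, Activity 5@5, Activity 1@6, Activity 2@1, Activity 4@5.
Load per day: day 1: 9, day 2: 9, day 3: 9, day 4: 9, day 5: 9, day 6: 6, day 7: 1, day 8: 1, day 9: 0, day 10: 0, day 11: 0.
Peak is 9.

9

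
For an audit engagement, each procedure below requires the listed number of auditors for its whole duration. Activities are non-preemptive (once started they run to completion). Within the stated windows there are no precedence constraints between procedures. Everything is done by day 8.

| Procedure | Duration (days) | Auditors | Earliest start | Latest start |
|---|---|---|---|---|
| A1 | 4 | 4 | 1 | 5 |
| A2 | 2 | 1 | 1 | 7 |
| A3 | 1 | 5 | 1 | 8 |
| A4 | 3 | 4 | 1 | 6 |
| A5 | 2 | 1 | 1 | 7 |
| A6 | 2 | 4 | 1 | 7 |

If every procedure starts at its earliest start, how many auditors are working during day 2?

14

At early start, day 2 has: A1, A2, A4, A5, A6.
Demand: 4 + 1 + 4 + 1 + 4 = 14.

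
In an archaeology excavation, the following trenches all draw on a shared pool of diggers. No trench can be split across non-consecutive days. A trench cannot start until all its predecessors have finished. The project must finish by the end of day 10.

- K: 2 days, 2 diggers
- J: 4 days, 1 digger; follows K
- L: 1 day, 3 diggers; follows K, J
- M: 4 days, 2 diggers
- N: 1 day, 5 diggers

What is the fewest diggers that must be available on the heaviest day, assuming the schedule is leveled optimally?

Early-start (K@1, J@3, L@7, M@1, N@1) gives peak 9: d1:9  d2:4  d3:3  d4:3  d5:1  d6:1  d7:3  d8:0  d9:0  d10:0.
Shift N→8.
Schedule K@1, J@3, L@7, M@1, N@8: d1:4  d2:4  d3:3  d4:3  d5:1  d6:1  d7:3  d8:5  d9:0  d10:0 — peak 5.

5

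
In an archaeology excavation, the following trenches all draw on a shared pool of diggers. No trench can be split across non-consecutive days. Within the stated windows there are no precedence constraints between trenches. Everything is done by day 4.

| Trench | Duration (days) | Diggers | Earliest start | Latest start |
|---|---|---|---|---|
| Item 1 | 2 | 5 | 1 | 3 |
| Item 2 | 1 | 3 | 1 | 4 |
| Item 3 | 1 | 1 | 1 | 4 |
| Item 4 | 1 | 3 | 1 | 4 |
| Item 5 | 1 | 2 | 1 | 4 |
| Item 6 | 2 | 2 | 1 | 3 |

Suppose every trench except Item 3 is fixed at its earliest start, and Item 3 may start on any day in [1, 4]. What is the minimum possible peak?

Item 3@1: d1:16  d2:7  d3:0  d4:0 → peak 16
Item 3@2: d1:15  d2:8  d3:0  d4:0 → peak 15
Item 3@3: d1:15  d2:7  d3:1  d4:0 → peak 15
Item 3@4: d1:15  d2:7  d3:0  d4:1 → peak 15
Best is Item 3@2, peak 15.

15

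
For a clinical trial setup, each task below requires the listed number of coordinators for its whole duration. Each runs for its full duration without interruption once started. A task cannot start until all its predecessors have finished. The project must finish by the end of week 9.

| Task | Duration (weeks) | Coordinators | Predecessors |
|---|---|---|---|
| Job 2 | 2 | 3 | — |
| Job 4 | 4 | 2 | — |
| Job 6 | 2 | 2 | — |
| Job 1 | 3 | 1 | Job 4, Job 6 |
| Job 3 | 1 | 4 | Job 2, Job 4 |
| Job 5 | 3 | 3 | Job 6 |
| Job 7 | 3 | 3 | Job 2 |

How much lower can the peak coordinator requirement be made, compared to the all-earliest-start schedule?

Early-start peak: w1:7  w2:7  w3:8  w4:8  w5:11  w6:1  w7:1  w8:0  w9:0 ⇒ 11.
Leveled (Job 2@1, Job 4@3, Job 6@1, Job 1@7, Job 3@9, Job 5@3, Job 7@6): w1:5  w2:5  w3:5  w4:5  w5:5  w6:5  w7:4  w8:4  w9:5 ⇒ 5.
Reduction 11 − 5 = 6.

6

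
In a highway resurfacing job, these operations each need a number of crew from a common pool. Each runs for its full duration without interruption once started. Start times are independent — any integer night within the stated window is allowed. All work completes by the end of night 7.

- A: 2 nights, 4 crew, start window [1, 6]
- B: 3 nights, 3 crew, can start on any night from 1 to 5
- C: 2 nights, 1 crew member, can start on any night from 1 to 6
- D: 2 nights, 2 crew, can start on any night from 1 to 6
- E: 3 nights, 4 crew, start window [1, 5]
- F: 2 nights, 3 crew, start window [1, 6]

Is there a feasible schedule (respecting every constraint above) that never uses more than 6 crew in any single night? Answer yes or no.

no

The minimum achievable peak is 7; 6 < 7, so no feasible schedule stays within the cap.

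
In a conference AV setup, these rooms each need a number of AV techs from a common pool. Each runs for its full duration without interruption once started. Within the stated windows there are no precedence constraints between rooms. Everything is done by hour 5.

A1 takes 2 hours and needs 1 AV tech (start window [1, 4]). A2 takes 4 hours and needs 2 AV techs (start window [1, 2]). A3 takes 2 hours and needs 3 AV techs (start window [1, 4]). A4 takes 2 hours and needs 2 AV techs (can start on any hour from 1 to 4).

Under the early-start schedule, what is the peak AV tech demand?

8

Early-start schedule: A1@1, A2@1, A3@1, A4@1.
Load per hour: hour 1: 8, hour 2: 8, hour 3: 2, hour 4: 2, hour 5: 0.
Peak is 8.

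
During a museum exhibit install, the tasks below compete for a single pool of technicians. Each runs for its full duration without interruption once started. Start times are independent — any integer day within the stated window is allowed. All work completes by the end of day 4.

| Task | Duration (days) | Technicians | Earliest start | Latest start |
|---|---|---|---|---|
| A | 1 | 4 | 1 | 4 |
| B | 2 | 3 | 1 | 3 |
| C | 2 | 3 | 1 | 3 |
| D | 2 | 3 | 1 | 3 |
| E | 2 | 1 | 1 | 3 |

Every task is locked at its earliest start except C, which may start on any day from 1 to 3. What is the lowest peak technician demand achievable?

11

C@1: d1:14  d2:10  d3:0  d4:0 → peak 14
C@2: d1:11  d2:10  d3:3  d4:0 → peak 11
C@3: d1:11  d2:7  d3:3  d4:3 → peak 11
Best is C@2, peak 11.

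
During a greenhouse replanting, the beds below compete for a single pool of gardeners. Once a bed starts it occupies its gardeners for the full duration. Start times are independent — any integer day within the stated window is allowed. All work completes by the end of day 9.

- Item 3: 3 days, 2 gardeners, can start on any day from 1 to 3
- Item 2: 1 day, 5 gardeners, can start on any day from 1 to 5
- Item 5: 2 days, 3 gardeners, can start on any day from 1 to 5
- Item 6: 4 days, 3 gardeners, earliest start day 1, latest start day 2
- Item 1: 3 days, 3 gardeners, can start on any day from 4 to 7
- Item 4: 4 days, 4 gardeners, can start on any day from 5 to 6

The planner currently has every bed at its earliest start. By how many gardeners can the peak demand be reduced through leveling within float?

6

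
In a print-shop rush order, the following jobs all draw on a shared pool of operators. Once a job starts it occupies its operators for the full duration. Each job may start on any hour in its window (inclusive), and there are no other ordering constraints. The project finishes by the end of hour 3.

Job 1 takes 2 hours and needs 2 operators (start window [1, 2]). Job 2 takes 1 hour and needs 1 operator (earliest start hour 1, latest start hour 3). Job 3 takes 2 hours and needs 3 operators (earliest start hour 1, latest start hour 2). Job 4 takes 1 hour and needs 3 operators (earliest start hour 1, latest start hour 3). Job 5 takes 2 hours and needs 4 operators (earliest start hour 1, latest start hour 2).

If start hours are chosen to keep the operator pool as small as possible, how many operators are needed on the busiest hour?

9

Early-start (Job 1@1, Job 2@1, Job 3@1, Job 4@1, Job 5@1) gives peak 13: h1:13  h2:9  h3:0.
Shift Job 5→2.
Schedule Job 1@1, Job 2@1, Job 3@1, Job 4@1, Job 5@2: h1:9  h2:9  h3:4 — peak 9.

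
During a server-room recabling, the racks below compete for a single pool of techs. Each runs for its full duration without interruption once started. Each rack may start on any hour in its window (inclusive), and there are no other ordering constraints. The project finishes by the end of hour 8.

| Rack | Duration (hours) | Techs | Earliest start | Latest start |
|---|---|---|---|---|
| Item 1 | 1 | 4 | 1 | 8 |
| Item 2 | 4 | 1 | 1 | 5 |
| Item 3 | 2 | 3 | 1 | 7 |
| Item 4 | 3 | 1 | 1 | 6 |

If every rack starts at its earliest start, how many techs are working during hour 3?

2

At early start, hour 3 has: Item 2, Item 4.
Demand: 1 + 1 = 2.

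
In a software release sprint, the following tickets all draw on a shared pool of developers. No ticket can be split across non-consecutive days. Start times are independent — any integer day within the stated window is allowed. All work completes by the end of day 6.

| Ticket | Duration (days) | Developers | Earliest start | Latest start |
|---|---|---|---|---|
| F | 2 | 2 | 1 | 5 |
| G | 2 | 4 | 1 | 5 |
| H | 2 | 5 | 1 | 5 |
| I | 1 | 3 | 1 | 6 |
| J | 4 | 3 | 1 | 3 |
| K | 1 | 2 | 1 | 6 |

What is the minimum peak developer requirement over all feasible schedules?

7

Early-start (F@1, G@1, H@1, I@1, J@1, K@1) gives peak 19: d1:19  d2:14  d3:3  d4:3  d5:0  d6:0.
Shift G→3, I→5, J→3, K→6.
Schedule F@1, G@3, H@1, I@5, J@3, K@6: d1:7  d2:7  d3:7  d4:7  d5:6  d6:5 — peak 7.
Total developer-days = 39 over 6 days ⇒ peak ≥ ⌈39/6⌉ = 7, so 7 is optimal.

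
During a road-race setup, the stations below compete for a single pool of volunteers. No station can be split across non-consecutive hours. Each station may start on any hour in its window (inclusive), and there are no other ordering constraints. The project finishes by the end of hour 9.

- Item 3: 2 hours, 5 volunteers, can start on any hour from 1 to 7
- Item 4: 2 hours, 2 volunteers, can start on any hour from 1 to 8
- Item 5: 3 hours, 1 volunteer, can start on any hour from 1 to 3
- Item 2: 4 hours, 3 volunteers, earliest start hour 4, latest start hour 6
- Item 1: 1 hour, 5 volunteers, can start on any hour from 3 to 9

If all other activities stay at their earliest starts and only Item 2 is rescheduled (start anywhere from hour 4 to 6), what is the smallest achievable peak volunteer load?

Item 2@4: h1:8  h2:8  h3:6  h4:3  h5:3  h6:3  h7:3  h8:0  h9:0 → peak 8
Item 2@5: h1:8  h2:8  h3:6  h4:0  h5:3  h6:3  h7:3  h8:3  h9:0 → peak 8
Item 2@6: h1:8  h2:8  h3:6  h4:0  h5:0  h6:3  h7:3  h8:3  h9:3 → peak 8
Best is Item 2@4, peak 8.

8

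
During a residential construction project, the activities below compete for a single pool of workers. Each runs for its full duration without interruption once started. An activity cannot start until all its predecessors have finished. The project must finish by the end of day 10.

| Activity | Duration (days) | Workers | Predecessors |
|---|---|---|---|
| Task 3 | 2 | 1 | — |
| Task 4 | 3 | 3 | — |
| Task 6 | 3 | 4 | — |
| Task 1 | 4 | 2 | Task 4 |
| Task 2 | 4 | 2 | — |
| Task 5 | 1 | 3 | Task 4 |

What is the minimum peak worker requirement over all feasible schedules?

5

Early-start (Task 3@1, Task 4@1, Task 6@1, Task 1@4, Task 2@1, Task 5@4) gives peak 10: d1:10  d2:10  d3:9  d4:7  d5:2  d6:2  d7:2  d8:0  d9:0  d10:0.
Shift Task 6→8, Task 2→3, Task 5→7.
Schedule Task 3@1, Task 4@1, Task 6@8, Task 1@4, Task 2@3, Task 5@7: d1:4  d2:4  d3:5  d4:4  d5:4  d6:4  d7:5  d8:4  d9:4  d10:4 — peak 5.
Total worker-days = 42 over 10 days ⇒ peak ≥ ⌈42/10⌉ = 5, so 5 is optimal.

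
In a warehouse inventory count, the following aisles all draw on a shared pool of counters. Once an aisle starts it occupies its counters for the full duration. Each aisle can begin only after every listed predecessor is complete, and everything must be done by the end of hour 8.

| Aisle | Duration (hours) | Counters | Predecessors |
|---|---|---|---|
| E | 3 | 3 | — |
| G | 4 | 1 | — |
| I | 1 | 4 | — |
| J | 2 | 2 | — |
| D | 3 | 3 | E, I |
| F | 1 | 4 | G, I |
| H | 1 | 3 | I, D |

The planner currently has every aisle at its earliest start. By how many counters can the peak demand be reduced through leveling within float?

3

Early-start peak: h1:10  h2:6  h3:4  h4:4  h5:7  h6:3  h7:3  h8:0 ⇒ 10.
Leveled (E@1, G@1, I@4, J@1, D@5, F@5, H@8): h1:6  h2:6  h3:4  h4:5  h5:7  h6:3  h7:3  h8:3 ⇒ 7.
Reduction 10 − 7 = 3.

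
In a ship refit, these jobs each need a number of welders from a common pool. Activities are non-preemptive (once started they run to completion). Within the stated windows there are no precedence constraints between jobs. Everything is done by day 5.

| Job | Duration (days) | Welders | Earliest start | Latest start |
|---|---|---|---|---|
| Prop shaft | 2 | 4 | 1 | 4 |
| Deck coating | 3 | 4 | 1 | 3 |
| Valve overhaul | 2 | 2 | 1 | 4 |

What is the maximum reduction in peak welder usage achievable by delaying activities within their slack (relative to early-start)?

4

Early-start peak: d1:10  d2:10  d3:4  d4:0  d5:0 ⇒ 10.
Leveled (Prop shaft@1, Deck coating@3, Valve overhaul@1): d1:6  d2:6  d3:4  d4:4  d5:4 ⇒ 6.
Reduction 10 − 6 = 4.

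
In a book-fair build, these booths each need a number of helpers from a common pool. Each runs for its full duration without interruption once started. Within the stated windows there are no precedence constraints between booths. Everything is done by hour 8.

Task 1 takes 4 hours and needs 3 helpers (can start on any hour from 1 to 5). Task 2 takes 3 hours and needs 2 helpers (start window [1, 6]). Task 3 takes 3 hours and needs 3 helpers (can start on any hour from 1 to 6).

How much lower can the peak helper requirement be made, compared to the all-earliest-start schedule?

Early-start peak: h1:8  h2:8  h3:8  h4:3  h5:0  h6:0  h7:0  h8:0 ⇒ 8.
Leveled (Task 1@1, Task 2@1, Task 3@5): h1:5  h2:5  h3:5  h4:3  h5:3  h6:3  h7:3  h8:0 ⇒ 5.
Reduction 8 − 5 = 3.

3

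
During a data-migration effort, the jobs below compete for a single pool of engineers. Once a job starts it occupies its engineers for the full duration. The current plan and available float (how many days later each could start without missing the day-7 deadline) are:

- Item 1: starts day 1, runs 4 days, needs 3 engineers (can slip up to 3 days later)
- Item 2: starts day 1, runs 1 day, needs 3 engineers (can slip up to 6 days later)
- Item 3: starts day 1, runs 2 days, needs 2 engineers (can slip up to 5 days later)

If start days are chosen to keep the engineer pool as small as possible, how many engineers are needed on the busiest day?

3

Early-start (Item 1@1, Item 2@1, Item 3@1) gives peak 8: d1:8  d2:5  d3:3  d4:3  d5:0  d6:0  d7:0.
Shift Item 2→5, Item 3→6.
Schedule Item 1@1, Item 2@5, Item 3@6: d1:3  d2:3  d3:3  d4:3  d5:3  d6:2  d7:2 — peak 3.
Total engineer-days = 19 over 7 days ⇒ peak ≥ ⌈19/7⌉ = 3, so 3 is optimal.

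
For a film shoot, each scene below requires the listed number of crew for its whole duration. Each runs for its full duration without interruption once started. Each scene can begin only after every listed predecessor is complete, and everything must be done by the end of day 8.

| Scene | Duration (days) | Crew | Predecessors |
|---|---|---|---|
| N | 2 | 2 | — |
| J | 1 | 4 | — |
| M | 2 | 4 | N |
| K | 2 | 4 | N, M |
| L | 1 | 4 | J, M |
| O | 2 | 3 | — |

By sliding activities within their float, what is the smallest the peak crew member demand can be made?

Early-start (N@1, J@1, M@3, K@5, L@5, O@1) gives peak 9: d1:9  d2:5  d3:4  d4:4  d5:8  d6:4  d7:0  d8:0.
Shift J→3, M→4, K→6, L→8.
Schedule N@1, J@3, M@4, K@6, L@8, O@1: d1:5  d2:5  d3:4  d4:4  d5:4  d6:4  d7:4  d8:4 — peak 5.
Total crew member-days = 34 over 8 days ⇒ peak ≥ ⌈34/8⌉ = 5, so 5 is optimal.

5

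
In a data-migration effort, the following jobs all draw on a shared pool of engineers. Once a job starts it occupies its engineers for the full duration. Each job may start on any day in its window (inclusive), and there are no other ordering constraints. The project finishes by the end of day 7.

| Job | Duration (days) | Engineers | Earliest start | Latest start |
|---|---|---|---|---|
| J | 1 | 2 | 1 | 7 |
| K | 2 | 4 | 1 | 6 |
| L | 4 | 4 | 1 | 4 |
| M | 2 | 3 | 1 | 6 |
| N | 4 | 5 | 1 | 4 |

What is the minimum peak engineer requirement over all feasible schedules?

9

Early-start (J@1, K@1, L@1, M@1, N@1) gives peak 18: d1:18  d2:16  d3:9  d4:9  d5:0  d6:0  d7:0.
Shift L→2, M→6, N→3.
Schedule J@1, K@1, L@2, M@6, N@3: d1:6  d2:8  d3:9  d4:9  d5:9  d6:8  d7:3 — peak 9.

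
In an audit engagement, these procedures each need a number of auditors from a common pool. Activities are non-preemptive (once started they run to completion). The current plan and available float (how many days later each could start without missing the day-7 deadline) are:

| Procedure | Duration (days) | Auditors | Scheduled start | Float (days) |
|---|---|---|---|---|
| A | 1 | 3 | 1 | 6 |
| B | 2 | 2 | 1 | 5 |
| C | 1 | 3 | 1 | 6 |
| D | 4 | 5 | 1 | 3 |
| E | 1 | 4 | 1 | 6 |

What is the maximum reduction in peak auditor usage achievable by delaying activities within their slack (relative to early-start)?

12

Early-start peak: d1:17  d2:7  d3:5  d4:5  d5:0  d6:0  d7:0 ⇒ 17.
Leveled (A@1, B@1, C@2, D@3, E@7): d1:5  d2:5  d3:5  d4:5  d5:5  d6:5  d7:4 ⇒ 5.
Reduction 17 − 5 = 12.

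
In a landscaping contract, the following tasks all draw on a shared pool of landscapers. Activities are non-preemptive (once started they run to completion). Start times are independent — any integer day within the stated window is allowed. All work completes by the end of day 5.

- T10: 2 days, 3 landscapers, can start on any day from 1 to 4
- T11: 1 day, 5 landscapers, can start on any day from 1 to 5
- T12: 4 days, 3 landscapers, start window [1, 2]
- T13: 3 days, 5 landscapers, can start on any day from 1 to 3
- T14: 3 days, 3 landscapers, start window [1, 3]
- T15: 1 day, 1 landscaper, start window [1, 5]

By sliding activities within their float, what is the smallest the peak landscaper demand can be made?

Early-start (T10@1, T11@1, T12@1, T13@1, T14@1, T15@1) gives peak 20: d1:20  d2:14  d3:11  d4:3  d5:0.
Shift T13→2, T14→3, T15→5.
Schedule T10@1, T11@1, T12@1, T13@2, T14@3, T15@5: d1:11  d2:11  d3:11  d4:11  d5:4 — peak 11.

11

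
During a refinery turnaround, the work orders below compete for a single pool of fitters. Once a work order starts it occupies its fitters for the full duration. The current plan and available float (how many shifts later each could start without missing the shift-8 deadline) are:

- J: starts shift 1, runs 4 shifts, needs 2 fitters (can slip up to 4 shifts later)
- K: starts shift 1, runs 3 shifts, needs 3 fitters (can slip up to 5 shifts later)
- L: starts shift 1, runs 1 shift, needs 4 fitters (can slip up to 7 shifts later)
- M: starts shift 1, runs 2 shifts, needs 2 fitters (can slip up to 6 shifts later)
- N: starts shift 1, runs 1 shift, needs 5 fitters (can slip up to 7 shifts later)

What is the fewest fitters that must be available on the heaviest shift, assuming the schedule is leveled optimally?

Early-start (J@1, K@1, L@1, M@1, N@1) gives peak 16: s1:16  s2:7  s3:5  s4:2  s5:0  s6:0  s7:0  s8:0.
Shift L→5, M→6, N→8.
Schedule J@1, K@1, L@5, M@6, N@8: s1:5  s2:5  s3:5  s4:2  s5:4  s6:2  s7:2  s8:5 — peak 5.

5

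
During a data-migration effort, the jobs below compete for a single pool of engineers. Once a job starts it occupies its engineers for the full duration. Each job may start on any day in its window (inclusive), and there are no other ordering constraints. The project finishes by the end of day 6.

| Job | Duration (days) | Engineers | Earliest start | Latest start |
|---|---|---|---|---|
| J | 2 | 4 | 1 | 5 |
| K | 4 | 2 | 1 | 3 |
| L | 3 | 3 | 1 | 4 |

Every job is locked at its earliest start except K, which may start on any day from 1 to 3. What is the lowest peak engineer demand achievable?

K@1: d1:9  d2:9  d3:5  d4:2  d5:0  d6:0 → peak 9
K@2: d1:7  d2:9  d3:5  d4:2  d5:2  d6:0 → peak 9
K@3: d1:7  d2:7  d3:5  d4:2  d5:2  d6:2 → peak 7
Best is K@3, peak 7.

7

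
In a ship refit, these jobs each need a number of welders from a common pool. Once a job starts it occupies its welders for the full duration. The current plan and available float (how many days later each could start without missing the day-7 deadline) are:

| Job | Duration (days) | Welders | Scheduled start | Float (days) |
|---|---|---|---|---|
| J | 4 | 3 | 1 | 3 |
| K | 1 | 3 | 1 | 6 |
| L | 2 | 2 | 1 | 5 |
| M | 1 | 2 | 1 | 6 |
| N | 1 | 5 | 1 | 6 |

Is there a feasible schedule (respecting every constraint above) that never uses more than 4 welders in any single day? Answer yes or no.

no

The minimum achievable peak is 5; 4 < 5, so no feasible schedule stays within the cap.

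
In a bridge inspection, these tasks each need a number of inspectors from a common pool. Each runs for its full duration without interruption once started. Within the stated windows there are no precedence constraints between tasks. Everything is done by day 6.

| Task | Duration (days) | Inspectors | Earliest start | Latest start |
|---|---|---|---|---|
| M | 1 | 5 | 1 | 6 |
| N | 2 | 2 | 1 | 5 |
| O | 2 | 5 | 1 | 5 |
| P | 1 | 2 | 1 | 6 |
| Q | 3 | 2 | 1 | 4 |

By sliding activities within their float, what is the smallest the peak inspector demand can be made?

5

Early-start (M@1, N@1, O@1, P@1, Q@1) gives peak 16: d1:16  d2:9  d3:2  d4:0  d5:0  d6:0.
Shift N→2, O→5, P→4, Q→2.
Schedule M@1, N@2, O@5, P@4, Q@2: d1:5  d2:4  d3:4  d4:4  d5:5  d6:5 — peak 5.
Total inspector-days = 27 over 6 days ⇒ peak ≥ ⌈27/6⌉ = 5, so 5 is optimal.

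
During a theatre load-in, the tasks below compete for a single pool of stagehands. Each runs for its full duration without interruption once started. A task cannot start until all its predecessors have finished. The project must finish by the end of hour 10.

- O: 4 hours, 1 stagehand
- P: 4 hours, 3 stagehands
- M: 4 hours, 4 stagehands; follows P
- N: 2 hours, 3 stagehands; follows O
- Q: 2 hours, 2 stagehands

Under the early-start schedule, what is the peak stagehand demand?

Early-start schedule: O@1, P@1, M@5, N@5, Q@1.
Load per hour: hour 1: 6, hour 2: 6, hour 3: 4, hour 4: 4, hour 5: 7, hour 6: 7, hour 7: 4, hour 8: 4, hour 9: 0, hour 10: 0.
Peak is 7.

7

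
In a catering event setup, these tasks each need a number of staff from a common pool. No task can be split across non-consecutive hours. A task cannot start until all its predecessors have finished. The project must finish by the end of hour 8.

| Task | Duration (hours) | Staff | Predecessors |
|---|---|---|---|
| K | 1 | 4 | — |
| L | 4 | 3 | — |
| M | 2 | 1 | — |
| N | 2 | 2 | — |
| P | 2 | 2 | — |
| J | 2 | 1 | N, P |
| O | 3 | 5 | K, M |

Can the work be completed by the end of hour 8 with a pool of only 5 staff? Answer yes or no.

no

Total staffer-hours = 43; over 8 hours the average is 43/8 > 5, so some hour must exceed 5.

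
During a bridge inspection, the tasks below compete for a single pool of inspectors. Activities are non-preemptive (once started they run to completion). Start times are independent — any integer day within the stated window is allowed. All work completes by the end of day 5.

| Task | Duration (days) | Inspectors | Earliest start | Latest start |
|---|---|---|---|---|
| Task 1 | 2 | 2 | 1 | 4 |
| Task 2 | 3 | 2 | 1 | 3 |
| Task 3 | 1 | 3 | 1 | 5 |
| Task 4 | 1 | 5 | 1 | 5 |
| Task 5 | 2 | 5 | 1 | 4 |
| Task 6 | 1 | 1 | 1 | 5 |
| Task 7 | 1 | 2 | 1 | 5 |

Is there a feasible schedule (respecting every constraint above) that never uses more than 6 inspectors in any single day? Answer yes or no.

no

Total inspector-days = 31; over 5 days the average is 31/5 > 6, so some day must exceed 6.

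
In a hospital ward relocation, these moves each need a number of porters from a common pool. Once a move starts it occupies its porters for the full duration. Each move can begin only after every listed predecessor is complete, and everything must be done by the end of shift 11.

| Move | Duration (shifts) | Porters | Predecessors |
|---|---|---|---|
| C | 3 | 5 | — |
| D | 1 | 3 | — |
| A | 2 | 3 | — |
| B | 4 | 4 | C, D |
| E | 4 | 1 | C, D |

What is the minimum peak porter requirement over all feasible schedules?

5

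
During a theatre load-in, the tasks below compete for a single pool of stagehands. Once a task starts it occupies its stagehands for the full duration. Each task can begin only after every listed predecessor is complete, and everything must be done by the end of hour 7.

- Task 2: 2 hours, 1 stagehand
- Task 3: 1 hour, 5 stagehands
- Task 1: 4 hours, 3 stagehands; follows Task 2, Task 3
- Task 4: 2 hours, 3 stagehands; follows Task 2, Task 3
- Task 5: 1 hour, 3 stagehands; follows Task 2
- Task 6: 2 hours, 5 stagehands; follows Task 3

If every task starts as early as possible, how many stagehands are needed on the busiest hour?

Early-start schedule: Task 2@1, Task 3@1, Task 1@3, Task 4@3, Task 5@3, Task 6@2.
Load per hour: hour 1: 6, hour 2: 6, hour 3: 14, hour 4: 6, hour 5: 3, hour 6: 3, hour 7: 0.
Peak is 14.

14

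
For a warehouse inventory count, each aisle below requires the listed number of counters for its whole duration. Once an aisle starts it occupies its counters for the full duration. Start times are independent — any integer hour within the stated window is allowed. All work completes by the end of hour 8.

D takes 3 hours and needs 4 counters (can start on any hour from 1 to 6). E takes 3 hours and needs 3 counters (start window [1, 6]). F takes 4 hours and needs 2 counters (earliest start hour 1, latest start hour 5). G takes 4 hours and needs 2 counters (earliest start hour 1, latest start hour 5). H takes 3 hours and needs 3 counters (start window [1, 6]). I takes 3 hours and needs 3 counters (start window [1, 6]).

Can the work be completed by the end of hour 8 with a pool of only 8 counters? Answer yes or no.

no

The minimum achievable peak is 9; 8 < 9, so no feasible schedule stays within the cap.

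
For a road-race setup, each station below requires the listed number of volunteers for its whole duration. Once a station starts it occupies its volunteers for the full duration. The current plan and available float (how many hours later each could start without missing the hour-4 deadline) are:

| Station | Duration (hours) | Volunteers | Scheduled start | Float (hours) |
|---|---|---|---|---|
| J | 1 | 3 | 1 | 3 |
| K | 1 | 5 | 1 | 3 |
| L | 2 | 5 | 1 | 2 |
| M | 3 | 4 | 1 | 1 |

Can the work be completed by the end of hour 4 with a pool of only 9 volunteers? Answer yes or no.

yes

Schedule J@1, K@1, L@2, M@2: h1:8  h2:9  h3:9  h4:4 — peak 9 ≤ 9.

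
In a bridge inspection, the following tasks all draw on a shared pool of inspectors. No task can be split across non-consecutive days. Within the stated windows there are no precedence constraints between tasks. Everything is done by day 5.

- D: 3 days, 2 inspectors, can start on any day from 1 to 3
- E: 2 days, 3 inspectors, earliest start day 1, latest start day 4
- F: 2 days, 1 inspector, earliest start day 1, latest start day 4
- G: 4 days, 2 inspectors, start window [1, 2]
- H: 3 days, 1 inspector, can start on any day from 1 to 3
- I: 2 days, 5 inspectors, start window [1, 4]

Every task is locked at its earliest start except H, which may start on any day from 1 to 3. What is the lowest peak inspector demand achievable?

13

H@1: d1:14  d2:14  d3:5  d4:2  d5:0 → peak 14
H@2: d1:13  d2:14  d3:5  d4:3  d5:0 → peak 14
H@3: d1:13  d2:13  d3:5  d4:3  d5:1 → peak 13
Best is H@3, peak 13.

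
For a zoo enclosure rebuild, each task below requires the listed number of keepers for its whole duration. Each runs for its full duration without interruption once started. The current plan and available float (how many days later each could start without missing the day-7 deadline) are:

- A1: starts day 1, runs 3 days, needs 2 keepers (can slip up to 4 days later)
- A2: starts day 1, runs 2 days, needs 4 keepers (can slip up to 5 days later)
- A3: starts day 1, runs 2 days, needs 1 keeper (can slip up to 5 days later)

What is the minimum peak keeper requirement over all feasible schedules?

Early-start (A1@1, A2@1, A3@1) gives peak 7: d1:7  d2:7  d3:2  d4:0  d5:0  d6:0  d7:0.
Shift A2→4.
Schedule A1@1, A2@4, A3@1: d1:3  d2:3  d3:2  d4:4  d5:4  d6:0  d7:0 — peak 4.

4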